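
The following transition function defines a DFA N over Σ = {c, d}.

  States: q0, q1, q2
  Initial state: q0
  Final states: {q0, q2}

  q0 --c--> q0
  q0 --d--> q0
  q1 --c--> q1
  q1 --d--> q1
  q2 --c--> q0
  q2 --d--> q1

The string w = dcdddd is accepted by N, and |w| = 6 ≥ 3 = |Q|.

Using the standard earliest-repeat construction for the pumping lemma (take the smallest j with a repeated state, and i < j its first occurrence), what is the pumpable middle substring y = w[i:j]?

Run of N on w = d c d d d d:
  step 0: q0  (start)
  step 1: q0  (read d: q0→q0)   ← first repeat (q0 seen earlier)
  step 2: q0  (read c: q0→q0)
  step 3: q0  (read d: q0→q0)
  step 4: q0  (read d: q0→q0)
  step 5: q0  (read d: q0→q0)
  step 6: q0  (read d: q0→q0)

So i = 0, j = 1, giving x = w[0:0] = ε, y = w[0:1] = d, z = w[1:6] = cdddd.
Check: |xy| = 1 ≤ 3 and |y| = 1 ≥ 1. Reading y takes N from q0 back to q0, so every xyⁱz is accepted.

d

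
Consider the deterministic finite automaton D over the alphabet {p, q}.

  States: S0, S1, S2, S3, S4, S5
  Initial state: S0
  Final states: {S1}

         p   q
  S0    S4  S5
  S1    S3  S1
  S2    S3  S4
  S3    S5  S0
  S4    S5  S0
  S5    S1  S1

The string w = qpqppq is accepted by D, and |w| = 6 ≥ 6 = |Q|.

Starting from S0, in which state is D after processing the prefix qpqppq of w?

State sequence: S0 -q-> S5 -p-> S1 -q-> S1 -p-> S3 -p-> S5 -q-> S1

After reading 6 characters, D is in state S1.

S1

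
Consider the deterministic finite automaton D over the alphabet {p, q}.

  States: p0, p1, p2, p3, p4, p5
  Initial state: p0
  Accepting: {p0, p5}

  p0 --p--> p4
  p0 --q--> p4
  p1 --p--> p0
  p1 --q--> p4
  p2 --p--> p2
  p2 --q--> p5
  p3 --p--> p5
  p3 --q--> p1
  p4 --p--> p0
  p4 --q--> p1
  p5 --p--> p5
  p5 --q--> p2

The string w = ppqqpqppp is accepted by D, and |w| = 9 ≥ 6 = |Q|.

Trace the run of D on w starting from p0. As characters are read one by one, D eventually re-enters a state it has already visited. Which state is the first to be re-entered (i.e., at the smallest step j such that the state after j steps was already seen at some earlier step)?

p0

State sequence: p0 -p-> p4 -p-> p0 -q-> p4 -q-> p1 -p-> p0 -q-> p4 -p-> p0 -p-> p4 -p-> p0
First repeat at step 2: p0 was already visited.

The earliest repeat is at step j = 2: D is in p0, which it already visited at step i = 0.
Since D has 6 states, any run of length ≥ 6 visits 6+1 states, so by pigeonhole some state repeats within the first 6 steps — that repeat gives the pumpable loop.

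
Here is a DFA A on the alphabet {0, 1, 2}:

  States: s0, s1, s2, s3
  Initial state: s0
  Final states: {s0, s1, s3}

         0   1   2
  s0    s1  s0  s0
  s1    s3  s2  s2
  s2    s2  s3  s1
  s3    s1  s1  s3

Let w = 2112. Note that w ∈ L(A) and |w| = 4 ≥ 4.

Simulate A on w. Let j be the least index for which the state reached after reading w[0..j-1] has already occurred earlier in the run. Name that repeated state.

s0

Run of A on w = 2 1 1 2:
  step 0: s0  (start)
  step 1: s0  (read 2: s0→s0)   ← first repeat (s0 seen earlier)
  step 2: s0  (read 1: s0→s0)
  step 3: s0  (read 1: s0→s0)
  step 4: s0  (read 2: s0→s0)

The earliest repeat is at step j = 1: A is in s0, which it already visited at step i = 0.
The DFA has 4 states, so the proof of the pumping lemma guarantees a repeated state among the first 4+1 visited; the segment between the two visits is the pumpable y.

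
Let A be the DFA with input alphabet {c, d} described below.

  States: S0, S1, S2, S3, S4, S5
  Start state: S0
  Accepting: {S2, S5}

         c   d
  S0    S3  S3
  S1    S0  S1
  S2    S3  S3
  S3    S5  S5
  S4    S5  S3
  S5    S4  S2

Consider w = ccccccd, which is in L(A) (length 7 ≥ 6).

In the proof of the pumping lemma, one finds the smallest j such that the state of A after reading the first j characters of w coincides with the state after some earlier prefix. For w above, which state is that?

S5

State sequence: S0 -c-> S3 -c-> S5 -c-> S4 -c-> S5 -c-> S4 -c-> S5 -d-> S2
First repeat at step 4: S5 was already visited.

The earliest repeat is at step j = 4: A is in S5, which it already visited at step i = 2.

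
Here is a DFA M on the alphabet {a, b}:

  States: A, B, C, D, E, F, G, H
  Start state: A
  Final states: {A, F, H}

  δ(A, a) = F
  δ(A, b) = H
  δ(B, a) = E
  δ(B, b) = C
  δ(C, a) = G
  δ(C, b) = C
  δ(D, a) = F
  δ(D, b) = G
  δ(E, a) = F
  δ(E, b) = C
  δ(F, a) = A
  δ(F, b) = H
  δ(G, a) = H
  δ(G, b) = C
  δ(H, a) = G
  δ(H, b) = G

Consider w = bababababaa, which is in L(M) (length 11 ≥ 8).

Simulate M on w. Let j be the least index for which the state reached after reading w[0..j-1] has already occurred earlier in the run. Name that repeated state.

G

State sequence: A -b-> H -a-> G -b-> C -a-> G -b-> C -a-> G -b-> C -a-> G -b-> C -a-> G -a-> H
First repeat at step 4: G was already visited.

The earliest repeat is at step j = 4: M is in G, which it already visited at step i = 2.
With |Q| = 8, pigeonhole forces a state repeat no later than step 8; the substring read between the first and second visits to that state can be pumped.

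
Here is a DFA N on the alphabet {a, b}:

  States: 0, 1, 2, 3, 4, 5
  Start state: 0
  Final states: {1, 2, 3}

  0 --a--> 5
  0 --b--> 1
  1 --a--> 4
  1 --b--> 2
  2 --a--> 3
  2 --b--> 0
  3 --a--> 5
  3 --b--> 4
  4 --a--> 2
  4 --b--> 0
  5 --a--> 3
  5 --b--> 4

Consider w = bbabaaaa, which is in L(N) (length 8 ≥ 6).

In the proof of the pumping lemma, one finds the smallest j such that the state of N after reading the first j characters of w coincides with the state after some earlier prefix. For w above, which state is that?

2

Run of N on w = b b a b a a a a:
  step 0: 0  (start)
  step 1: 1  (read b: 0→1)
  step 2: 2  (read b: 1→2)
  step 3: 3  (read a: 2→3)
  step 4: 4  (read b: 3→4)
  step 5: 2  (read a: 4→2)   ← first repeat (2 seen earlier)
  step 6: 3  (read a: 2→3)
  step 7: 5  (read a: 3→5)
  step 8: 3  (read a: 5→3)

The earliest repeat is at step j = 5: N is in 2, which it already visited at step i = 2.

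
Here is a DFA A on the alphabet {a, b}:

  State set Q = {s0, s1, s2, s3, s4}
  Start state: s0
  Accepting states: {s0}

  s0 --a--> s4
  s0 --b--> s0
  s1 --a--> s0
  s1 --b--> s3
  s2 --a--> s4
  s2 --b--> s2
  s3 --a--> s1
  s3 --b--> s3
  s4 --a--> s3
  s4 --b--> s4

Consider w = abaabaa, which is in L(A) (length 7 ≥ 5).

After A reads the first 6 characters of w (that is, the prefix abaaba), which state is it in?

State sequence: s0 -a-> s4 -b-> s4 -a-> s3 -a-> s1 -b-> s3 -a-> s1

After reading 6 characters, A is in state s1.
(This kind of state-tracing is the core of the pumping-lemma construction: with 5 states, pigeonhole forces a repeat within the first 5 steps.)

s1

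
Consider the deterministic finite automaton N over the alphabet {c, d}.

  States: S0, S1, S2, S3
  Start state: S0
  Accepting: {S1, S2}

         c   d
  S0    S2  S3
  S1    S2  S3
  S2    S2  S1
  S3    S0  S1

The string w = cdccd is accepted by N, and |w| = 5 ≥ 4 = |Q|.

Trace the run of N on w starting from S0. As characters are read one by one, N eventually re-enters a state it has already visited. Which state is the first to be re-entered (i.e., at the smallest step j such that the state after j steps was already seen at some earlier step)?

S2

State sequence: S0 -c-> S2 -d-> S1 -c-> S2 -c-> S2 -d-> S1
First repeat at step 3: S2 was already visited.

The earliest repeat is at step j = 3: N is in S2, which it already visited at step i = 1.
With |Q| = 4, pigeonhole forces a state repeat no later than step 4; the substring read between the first and second visits to that state can be pumped.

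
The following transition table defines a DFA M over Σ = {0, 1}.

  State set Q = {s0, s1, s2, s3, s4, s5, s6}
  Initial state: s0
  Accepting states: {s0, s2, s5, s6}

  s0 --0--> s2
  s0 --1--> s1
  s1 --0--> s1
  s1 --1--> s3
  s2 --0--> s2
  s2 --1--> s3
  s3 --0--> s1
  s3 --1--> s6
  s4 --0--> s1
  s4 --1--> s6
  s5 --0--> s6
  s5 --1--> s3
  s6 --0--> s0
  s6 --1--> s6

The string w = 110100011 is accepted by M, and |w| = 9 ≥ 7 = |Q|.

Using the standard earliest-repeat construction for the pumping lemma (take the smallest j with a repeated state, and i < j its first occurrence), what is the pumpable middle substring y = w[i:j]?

10

Run of M on w = 1 1 0 1 0 0 0 1 1:
  step 0: s0  (start)
  step 1: s1  (read 1: s0→s1)
  step 2: s3  (read 1: s1→s3)
  step 3: s1  (read 0: s3→s1)   ← first repeat (s1 seen earlier)
  step 4: s3  (read 1: s1→s3)
  step 5: s1  (read 0: s3→s1)
  step 6: s1  (read 0: s1→s1)
  step 7: s1  (read 0: s1→s1)
  step 8: s3  (read 1: s1→s3)
  step 9: s6  (read 1: s3→s6)

So i = 1, j = 3, giving x = w[0:1] = 1, y = w[1:3] = 10, z = w[3:9] = 100011.
Check: |xy| = 3 ≤ 7 and |y| = 2 ≥ 1. Reading y takes M from s1 back to s1, so every xyⁱz is accepted.
Pumping length from the standard proof: p = 7 (the number of states). The repeated state found above gives |xy| = j ≤ 7 and |y| = j − i ≥ 1.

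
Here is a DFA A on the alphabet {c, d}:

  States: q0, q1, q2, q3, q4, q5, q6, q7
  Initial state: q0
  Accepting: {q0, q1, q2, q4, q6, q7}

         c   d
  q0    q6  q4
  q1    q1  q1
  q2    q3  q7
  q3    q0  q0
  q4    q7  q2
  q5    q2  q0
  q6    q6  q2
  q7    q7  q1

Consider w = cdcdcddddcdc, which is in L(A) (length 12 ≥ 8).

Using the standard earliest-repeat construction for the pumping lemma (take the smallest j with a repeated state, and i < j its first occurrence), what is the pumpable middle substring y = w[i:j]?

cdcd

Run of A on w = c d c d c d d d d c d c:
  step 0: q0  (start)
  step 1: q6  (read c: q0→q6)
  step 2: q2  (read d: q6→q2)
  step 3: q3  (read c: q2→q3)
  step 4: q0  (read d: q3→q0)   ← first repeat (q0 seen earlier)
  step 5: q6  (read c: q0→q6)
  step 6: q2  (read d: q6→q2)
  step 7: q7  (read d: q2→q7)
  step 8: q1  (read d: q7→q1)
  step 9: q1  (read d: q1→q1)
  step 10: q1  (read c: q1→q1)
  step 11: q1  (read d: q1→q1)
  step 12: q1  (read c: q1→q1)

So i = 0, j = 4, giving x = w[0:0] = ε, y = w[0:4] = cdcd, z = w[4:12] = cddddcdc.
Check: |xy| = 4 ≤ 8 and |y| = 4 ≥ 1. Reading y takes A from q0 back to q0, so every xyⁱz is accepted.
Pumping length from the standard proof: p = 8 (the number of states). The repeated state found above gives |xy| = j ≤ 8 and |y| = j − i ≥ 1.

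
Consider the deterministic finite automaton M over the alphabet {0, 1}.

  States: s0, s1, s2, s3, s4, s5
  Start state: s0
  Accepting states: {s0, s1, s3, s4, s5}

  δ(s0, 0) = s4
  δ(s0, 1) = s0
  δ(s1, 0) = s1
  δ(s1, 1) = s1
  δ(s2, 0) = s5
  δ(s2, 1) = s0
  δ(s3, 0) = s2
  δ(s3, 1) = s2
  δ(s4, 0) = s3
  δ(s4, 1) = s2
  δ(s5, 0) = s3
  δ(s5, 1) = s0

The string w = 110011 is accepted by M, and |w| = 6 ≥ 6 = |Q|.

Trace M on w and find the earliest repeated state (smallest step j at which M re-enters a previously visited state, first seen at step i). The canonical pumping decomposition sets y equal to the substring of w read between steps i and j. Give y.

Run of M on w = 1 1 0 0 1 1:
  step 0: s0  (start)
  step 1: s0  (read 1: s0→s0)   ← first repeat (s0 seen earlier)
  step 2: s0  (read 1: s0→s0)
  step 3: s4  (read 0: s0→s4)
  step 4: s3  (read 0: s4→s3)
  step 5: s2  (read 1: s3→s2)
  step 6: s0  (read 1: s2→s0)

So i = 0, j = 1, giving x = w[0:0] = ε, y = w[0:1] = 1, z = w[1:6] = 10011.
Check: |xy| = 1 ≤ 6 and |y| = 1 ≥ 1. Reading y takes M from s0 back to s0, so every xyⁱz is accepted.

1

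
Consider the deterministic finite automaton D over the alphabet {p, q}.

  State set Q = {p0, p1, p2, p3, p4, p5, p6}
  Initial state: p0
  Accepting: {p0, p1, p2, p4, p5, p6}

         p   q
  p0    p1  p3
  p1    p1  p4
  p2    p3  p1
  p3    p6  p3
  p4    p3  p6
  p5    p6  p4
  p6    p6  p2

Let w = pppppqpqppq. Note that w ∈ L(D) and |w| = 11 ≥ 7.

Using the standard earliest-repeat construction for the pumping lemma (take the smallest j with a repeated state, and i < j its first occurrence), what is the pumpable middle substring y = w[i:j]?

State sequence: p0 -p-> p1 -p-> p1 -p-> p1 -p-> p1 -p-> p1 -q-> p4 -p-> p3 -q-> p3 -p-> p6 -p-> p6 -q-> p2
First repeat at step 2: p1 was already visited.

So i = 1, j = 2, giving x = w[0:1] = p, y = w[1:2] = p, z = w[2:11] = pppqpqppq.
Check: |xy| = 2 ≤ 7 and |y| = 1 ≥ 1. Reading y takes D from p1 back to p1, so every xyⁱz is accepted.
Since D has 7 states, any run of length ≥ 7 visits 7+1 states, so by pigeonhole some state repeats within the first 7 steps — that repeat gives the pumpable loop.

p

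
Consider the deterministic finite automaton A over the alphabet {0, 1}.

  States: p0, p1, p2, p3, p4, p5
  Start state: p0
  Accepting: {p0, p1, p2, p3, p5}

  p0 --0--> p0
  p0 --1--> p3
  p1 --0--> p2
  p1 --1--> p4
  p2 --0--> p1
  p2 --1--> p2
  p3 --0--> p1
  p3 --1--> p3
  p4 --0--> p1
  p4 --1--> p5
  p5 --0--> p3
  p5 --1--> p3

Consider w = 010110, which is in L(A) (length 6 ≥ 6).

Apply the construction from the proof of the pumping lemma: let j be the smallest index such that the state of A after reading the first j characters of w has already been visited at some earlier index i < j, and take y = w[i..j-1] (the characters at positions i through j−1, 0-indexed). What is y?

Run of A on w = 0 1 0 1 1 0:
  step 0: p0  (start)
  step 1: p0  (read 0: p0→p0)   ← first repeat (p0 seen earlier)
  step 2: p3  (read 1: p0→p3)
  step 3: p1  (read 0: p3→p1)
  step 4: p4  (read 1: p1→p4)
  step 5: p5  (read 1: p4→p5)
  step 6: p3  (read 0: p5→p3)

So i = 0, j = 1, giving x = w[0:0] = ε, y = w[0:1] = 0, z = w[1:6] = 10110.
Check: |xy| = 1 ≤ 6 and |y| = 1 ≥ 1. Reading y takes A from p0 back to p0, so every xyⁱz is accepted.
Since A has 6 states, any run of length ≥ 6 visits 6+1 states, so by pigeonhole some state repeats within the first 6 steps — that repeat gives the pumpable loop.

0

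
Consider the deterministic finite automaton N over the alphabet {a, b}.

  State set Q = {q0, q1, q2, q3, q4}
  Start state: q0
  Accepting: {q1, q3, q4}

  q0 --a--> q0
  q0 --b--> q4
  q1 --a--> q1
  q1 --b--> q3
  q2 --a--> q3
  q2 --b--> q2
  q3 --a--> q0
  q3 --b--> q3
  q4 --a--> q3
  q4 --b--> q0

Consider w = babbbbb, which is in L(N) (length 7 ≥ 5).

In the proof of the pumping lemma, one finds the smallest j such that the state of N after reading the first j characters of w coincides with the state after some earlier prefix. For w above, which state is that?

Run of N on w = b a b b b b b:
  step 0: q0  (start)
  step 1: q4  (read b: q0→q4)
  step 2: q3  (read a: q4→q3)
  step 3: q3  (read b: q3→q3)   ← first repeat (q3 seen earlier)
  step 4: q3  (read b: q3→q3)
  step 5: q3  (read b: q3→q3)
  step 6: q3  (read b: q3→q3)
  step 7: q3  (read b: q3→q3)

The earliest repeat is at step j = 3: N is in q3, which it already visited at step i = 2.
With |Q| = 5, pigeonhole forces a state repeat no later than step 5; the substring read between the first and second visits to that state can be pumped.

q3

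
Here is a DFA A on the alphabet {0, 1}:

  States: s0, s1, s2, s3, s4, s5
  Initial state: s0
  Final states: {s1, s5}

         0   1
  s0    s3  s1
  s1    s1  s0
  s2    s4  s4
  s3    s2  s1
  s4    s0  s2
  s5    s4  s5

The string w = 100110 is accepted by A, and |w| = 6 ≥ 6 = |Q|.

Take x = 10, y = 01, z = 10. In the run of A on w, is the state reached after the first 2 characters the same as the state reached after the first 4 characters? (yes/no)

Run of A on the first 4 characters of w = 1 0 0 1:
  step 0: s0  (start)
  step 1: s1  (read 1: s0→s1)
  step 2: s1  (read 0: s1→s1)
  step 3: s1  (read 0: s1→s1)
  step 4: s0  (read 1: s1→s0)

After x (step 2): s1. After xy (step 4): s0.
They differ (s1 ≠ s0), so y is not a cycle from the state after x; this split is not the one the pumping-lemma construction produces, and pumping y need not keep the string in L(A).

no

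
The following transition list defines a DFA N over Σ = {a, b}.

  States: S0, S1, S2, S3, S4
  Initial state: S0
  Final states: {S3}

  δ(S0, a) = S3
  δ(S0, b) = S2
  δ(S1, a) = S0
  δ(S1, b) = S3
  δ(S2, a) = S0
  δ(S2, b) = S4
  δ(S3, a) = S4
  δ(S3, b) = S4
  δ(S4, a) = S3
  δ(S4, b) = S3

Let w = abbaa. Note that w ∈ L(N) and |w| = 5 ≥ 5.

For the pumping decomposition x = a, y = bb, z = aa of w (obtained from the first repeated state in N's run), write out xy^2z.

xy^2z = a·bb·bb·aa = abbbbaa.
Reading y = bb takes N from S3 back to S3, so after x·y·y the machine is still in S3, and z then leads to the accepting state S3. Hence abbbbaa ∈ L(N).

abbbbaa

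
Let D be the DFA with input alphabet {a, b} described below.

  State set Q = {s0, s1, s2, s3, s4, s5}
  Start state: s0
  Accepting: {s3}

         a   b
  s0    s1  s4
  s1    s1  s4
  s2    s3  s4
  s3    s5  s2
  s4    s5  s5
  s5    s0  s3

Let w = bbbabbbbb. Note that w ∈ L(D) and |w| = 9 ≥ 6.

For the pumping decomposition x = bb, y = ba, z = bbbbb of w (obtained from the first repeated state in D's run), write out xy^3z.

bbbabababbbbb

xy^3z = bb·ba·ba·ba·bbbbb = bbbabababbbbb.
Reading y = ba takes D from s5 back to s5, so after x·y·y·y the machine is still in s5, and z then leads to the accepting state s3. Hence bbbabababbbbb ∈ L(D).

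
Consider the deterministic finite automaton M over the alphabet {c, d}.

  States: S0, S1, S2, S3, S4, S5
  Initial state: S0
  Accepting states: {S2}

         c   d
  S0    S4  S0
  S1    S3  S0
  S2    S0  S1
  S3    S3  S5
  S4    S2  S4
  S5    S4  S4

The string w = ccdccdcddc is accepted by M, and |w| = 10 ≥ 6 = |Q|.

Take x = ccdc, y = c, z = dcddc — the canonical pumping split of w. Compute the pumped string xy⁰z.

xy⁰z = xz = ccdc·dcddc = ccdcdcddc.
Reading y = c takes M from S3 back to S3, so after x the machine is still in S3, and z then leads to the accepting state S2. Hence ccdcdcddc ∈ L(M).

ccdcdcddc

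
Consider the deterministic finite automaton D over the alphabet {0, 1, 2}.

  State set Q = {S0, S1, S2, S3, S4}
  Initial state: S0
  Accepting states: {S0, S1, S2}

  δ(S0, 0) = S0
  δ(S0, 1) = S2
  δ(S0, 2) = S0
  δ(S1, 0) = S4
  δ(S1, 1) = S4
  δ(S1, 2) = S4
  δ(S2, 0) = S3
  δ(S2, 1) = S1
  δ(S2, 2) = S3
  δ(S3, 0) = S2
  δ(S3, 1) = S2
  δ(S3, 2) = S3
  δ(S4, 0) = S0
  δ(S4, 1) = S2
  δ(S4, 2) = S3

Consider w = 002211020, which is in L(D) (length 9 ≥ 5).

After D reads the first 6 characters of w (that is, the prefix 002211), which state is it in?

S1

Run of D on the first 6 characters of w = 0 0 2 2 1 1:
  step 0: S0  (start)
  step 1: S0  (read 0: S0→S0)
  step 2: S0  (read 0: S0→S0)
  step 3: S0  (read 2: S0→S0)
  step 4: S0  (read 2: S0→S0)
  step 5: S2  (read 1: S0→S2)
  step 6: S1  (read 1: S2→S1)

After reading 6 characters, D is in state S1.
(This kind of state-tracing is the core of the pumping-lemma construction: with 5 states, pigeonhole forces a repeat within the first 5 steps.)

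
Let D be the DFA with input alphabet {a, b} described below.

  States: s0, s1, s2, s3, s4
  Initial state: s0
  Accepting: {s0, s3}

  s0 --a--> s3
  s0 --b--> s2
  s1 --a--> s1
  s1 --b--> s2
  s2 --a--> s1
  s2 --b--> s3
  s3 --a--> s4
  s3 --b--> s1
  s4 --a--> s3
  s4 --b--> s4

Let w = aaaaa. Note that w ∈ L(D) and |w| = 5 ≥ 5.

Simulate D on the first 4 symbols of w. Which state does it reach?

s4

Run of D on the first 4 characters of w = a a a a:
  step 0: s0  (start)
  step 1: s3  (read a: s0→s3)
  step 2: s4  (read a: s3→s4)
  step 3: s3  (read a: s4→s3)
  step 4: s4  (read a: s3→s4)

After reading 4 characters, D is in state s4.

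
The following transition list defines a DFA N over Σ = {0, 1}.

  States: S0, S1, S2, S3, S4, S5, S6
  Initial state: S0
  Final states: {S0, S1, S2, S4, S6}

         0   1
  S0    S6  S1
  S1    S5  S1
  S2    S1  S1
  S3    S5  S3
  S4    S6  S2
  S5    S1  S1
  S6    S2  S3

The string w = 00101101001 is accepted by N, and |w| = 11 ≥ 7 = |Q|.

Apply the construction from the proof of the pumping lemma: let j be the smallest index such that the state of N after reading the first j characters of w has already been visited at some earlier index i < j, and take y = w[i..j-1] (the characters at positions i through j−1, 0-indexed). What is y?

01

Run of N on w = 0 0 1 0 1 1 0 1 0 0 1:
  step 0: S0  (start)
  step 1: S6  (read 0: S0→S6)
  step 2: S2  (read 0: S6→S2)
  step 3: S1  (read 1: S2→S1)
  step 4: S5  (read 0: S1→S5)
  step 5: S1  (read 1: S5→S1)   ← first repeat (S1 seen earlier)
  step 6: S1  (read 1: S1→S1)
  step 7: S5  (read 0: S1→S5)
  step 8: S1  (read 1: S5→S1)
  step 9: S5  (read 0: S1→S5)
  step 10: S1  (read 0: S5→S1)
  step 11: S1  (read 1: S1→S1)

So i = 3, j = 5, giving x = w[0:3] = 001, y = w[3:5] = 01, z = w[5:11] = 101001.
Check: |xy| = 5 ≤ 7 and |y| = 2 ≥ 1. Reading y takes N from S1 back to S1, so every xyⁱz is accepted.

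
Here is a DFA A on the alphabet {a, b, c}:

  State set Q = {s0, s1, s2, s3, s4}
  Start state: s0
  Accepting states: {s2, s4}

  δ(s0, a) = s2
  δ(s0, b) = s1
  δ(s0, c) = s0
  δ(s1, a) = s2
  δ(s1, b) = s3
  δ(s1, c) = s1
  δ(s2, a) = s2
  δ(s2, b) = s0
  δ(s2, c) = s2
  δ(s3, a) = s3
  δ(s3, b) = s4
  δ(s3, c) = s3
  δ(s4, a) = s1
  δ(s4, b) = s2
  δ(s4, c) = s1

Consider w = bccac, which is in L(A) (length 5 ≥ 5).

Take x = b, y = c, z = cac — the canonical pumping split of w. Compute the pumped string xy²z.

xy^2z = b·c·c·cac = bcccac.
Reading y = c takes A from s1 back to s1, so after x·y·y the machine is still in s1, and z then leads to the accepting state s2. Hence bcccac ∈ L(A).

bcccac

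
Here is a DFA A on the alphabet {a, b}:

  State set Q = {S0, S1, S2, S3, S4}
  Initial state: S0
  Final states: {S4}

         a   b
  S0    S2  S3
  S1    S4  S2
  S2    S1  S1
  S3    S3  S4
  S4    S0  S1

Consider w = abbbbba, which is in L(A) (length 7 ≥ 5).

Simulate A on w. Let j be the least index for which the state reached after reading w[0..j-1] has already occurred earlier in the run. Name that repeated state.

S2

Run of A on w = a b b b b b a:
  step 0: S0  (start)
  step 1: S2  (read a: S0→S2)
  step 2: S1  (read b: S2→S1)
  step 3: S2  (read b: S1→S2)   ← first repeat (S2 seen earlier)
  step 4: S1  (read b: S2→S1)
  step 5: S2  (read b: S1→S2)
  step 6: S1  (read b: S2→S1)
  step 7: S4  (read a: S1→S4)

The earliest repeat is at step j = 3: A is in S2, which it already visited at step i = 1.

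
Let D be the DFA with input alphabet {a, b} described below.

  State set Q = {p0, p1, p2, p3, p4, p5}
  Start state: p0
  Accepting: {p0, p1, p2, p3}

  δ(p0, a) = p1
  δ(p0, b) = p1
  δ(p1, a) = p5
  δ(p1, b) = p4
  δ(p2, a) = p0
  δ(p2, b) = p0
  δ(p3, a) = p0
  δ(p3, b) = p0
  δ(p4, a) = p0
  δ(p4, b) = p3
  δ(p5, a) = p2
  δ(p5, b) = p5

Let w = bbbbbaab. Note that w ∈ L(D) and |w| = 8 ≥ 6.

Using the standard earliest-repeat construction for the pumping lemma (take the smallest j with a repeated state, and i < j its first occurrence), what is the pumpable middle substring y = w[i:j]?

bbbb

Run of D on w = b b b b b a a b:
  step 0: p0  (start)
  step 1: p1  (read b: p0→p1)
  step 2: p4  (read b: p1→p4)
  step 3: p3  (read b: p4→p3)
  step 4: p0  (read b: p3→p0)   ← first repeat (p0 seen earlier)
  step 5: p1  (read b: p0→p1)
  step 6: p5  (read a: p1→p5)
  step 7: p2  (read a: p5→p2)
  step 8: p0  (read b: p2→p0)

So i = 0, j = 4, giving x = w[0:0] = ε, y = w[0:4] = bbbb, z = w[4:8] = baab.
Check: |xy| = 4 ≤ 6 and |y| = 4 ≥ 1. Reading y takes D from p0 back to p0, so every xyⁱz is accepted.
Pumping length from the standard proof: p = 6 (the number of states). The repeated state found above gives |xy| = j ≤ 6 and |y| = j − i ≥ 1.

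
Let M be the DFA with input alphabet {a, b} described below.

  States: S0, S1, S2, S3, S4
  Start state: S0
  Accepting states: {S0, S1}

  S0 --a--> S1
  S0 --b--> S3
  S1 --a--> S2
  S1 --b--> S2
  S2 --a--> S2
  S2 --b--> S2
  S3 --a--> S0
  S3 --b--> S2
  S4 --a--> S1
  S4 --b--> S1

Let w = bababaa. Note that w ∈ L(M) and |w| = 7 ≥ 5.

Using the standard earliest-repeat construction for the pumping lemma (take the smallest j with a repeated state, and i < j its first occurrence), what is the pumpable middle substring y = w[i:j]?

ba

Run of M on w = b a b a b a a:
  step 0: S0  (start)
  step 1: S3  (read b: S0→S3)
  step 2: S0  (read a: S3→S0)   ← first repeat (S0 seen earlier)
  step 3: S3  (read b: S0→S3)
  step 4: S0  (read a: S3→S0)
  step 5: S3  (read b: S0→S3)
  step 6: S0  (read a: S3→S0)
  step 7: S1  (read a: S0→S1)

So i = 0, j = 2, giving x = w[0:0] = ε, y = w[0:2] = ba, z = w[2:7] = babaa.
Check: |xy| = 2 ≤ 5 and |y| = 2 ≥ 1. Reading y takes M from S0 back to S0, so every xyⁱz is accepted.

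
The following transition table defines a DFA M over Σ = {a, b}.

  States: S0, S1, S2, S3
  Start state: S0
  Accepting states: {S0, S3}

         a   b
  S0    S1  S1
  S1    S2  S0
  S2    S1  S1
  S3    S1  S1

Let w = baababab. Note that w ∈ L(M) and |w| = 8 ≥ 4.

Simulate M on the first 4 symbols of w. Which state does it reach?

State sequence: S0 -b-> S1 -a-> S2 -a-> S1 -b-> S0

After reading 4 characters, M is in state S0.
(This kind of state-tracing is the core of the pumping-lemma construction: with 4 states, pigeonhole forces a repeat within the first 4 steps.)

S0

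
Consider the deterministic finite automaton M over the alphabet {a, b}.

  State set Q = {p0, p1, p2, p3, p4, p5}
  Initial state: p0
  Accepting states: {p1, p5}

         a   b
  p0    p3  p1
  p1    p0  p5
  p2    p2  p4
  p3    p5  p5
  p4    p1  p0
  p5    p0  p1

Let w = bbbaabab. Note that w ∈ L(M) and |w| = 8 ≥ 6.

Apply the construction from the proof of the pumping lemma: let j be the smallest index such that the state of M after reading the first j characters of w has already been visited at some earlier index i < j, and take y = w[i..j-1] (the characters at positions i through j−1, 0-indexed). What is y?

State sequence: p0 -b-> p1 -b-> p5 -b-> p1 -a-> p0 -a-> p3 -b-> p5 -a-> p0 -b-> p1
First repeat at step 3: p1 was already visited.

So i = 1, j = 3, giving x = w[0:1] = b, y = w[1:3] = bb, z = w[3:8] = aabab.
Check: |xy| = 3 ≤ 6 and |y| = 2 ≥ 1. Reading y takes M from p1 back to p1, so every xyⁱz is accepted.
Since M has 6 states, any run of length ≥ 6 visits 6+1 states, so by pigeonhole some state repeats within the first 6 steps — that repeat gives the pumpable loop.

bb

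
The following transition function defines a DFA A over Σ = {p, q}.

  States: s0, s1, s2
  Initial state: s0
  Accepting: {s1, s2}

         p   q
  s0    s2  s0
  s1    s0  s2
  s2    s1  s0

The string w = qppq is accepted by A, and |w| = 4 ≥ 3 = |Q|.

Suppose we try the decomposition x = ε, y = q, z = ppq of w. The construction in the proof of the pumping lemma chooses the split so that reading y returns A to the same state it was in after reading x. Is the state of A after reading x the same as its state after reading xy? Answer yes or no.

yes

Run of A on the first 1 characters of w = q:
  step 0: s0  (start)
  step 1: s0  (read q: s0→s0)

After x (step 0): s0. After xy (step 1): s0.
They match, so y = q drives A around a cycle from s0 back to itself; pumping y any number of times keeps A in s0 before reading z, and xyⁱz ∈ L(A) for every i ≥ 0.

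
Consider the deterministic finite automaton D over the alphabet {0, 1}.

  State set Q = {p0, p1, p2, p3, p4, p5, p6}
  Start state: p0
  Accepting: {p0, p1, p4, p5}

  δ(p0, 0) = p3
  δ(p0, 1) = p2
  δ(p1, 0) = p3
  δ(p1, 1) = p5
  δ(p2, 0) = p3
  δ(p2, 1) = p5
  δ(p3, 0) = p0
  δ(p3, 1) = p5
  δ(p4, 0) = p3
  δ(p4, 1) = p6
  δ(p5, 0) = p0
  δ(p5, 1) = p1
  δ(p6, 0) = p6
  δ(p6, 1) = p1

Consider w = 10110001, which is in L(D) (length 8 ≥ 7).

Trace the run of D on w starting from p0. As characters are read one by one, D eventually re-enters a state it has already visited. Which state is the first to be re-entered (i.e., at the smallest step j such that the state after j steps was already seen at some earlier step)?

State sequence: p0 -1-> p2 -0-> p3 -1-> p5 -1-> p1 -0-> p3 -0-> p0 -0-> p3 -1-> p5
First repeat at step 5: p3 was already visited.

The earliest repeat is at step j = 5: D is in p3, which it already visited at step i = 2.

p3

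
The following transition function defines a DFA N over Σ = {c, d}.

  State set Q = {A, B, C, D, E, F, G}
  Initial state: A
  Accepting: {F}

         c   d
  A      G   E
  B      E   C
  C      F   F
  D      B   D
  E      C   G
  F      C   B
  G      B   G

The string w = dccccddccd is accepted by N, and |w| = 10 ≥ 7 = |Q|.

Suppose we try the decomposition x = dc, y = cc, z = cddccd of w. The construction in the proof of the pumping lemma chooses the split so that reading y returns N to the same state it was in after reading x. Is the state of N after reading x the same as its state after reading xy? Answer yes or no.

Run of N on the first 4 characters of w = d c c c:
  step 0: A  (start)
  step 1: E  (read d: A→E)
  step 2: C  (read c: E→C)
  step 3: F  (read c: C→F)
  step 4: C  (read c: F→C)

After x (step 2): C. After xy (step 4): C.
They match, so y = cc drives N around a cycle from C back to itself; pumping y any number of times keeps N in C before reading z, and xyⁱz ∈ L(N) for every i ≥ 0.

yes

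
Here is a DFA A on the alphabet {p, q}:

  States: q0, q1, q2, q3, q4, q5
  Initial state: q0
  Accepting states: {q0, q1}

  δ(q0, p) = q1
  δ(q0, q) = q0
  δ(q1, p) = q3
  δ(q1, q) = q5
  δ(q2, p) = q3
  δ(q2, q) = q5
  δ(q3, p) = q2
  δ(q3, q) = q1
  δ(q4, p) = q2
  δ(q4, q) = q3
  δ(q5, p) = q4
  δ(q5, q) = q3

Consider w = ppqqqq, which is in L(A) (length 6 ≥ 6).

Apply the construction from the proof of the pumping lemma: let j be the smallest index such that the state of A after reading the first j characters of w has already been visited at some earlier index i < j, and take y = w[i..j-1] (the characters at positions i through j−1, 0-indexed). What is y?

Run of A on w = p p q q q q:
  step 0: q0  (start)
  step 1: q1  (read p: q0→q1)
  step 2: q3  (read p: q1→q3)
  step 3: q1  (read q: q3→q1)   ← first repeat (q1 seen earlier)
  step 4: q5  (read q: q1→q5)
  step 5: q3  (read q: q5→q3)
  step 6: q1  (read q: q3→q1)

So i = 1, j = 3, giving x = w[0:1] = p, y = w[1:3] = pq, z = w[3:6] = qqq.
Check: |xy| = 3 ≤ 6 and |y| = 2 ≥ 1. Reading y takes A from q1 back to q1, so every xyⁱz is accepted.
Pumping length from the standard proof: p = 6 (the number of states). The repeated state found above gives |xy| = j ≤ 6 and |y| = j − i ≥ 1.

pq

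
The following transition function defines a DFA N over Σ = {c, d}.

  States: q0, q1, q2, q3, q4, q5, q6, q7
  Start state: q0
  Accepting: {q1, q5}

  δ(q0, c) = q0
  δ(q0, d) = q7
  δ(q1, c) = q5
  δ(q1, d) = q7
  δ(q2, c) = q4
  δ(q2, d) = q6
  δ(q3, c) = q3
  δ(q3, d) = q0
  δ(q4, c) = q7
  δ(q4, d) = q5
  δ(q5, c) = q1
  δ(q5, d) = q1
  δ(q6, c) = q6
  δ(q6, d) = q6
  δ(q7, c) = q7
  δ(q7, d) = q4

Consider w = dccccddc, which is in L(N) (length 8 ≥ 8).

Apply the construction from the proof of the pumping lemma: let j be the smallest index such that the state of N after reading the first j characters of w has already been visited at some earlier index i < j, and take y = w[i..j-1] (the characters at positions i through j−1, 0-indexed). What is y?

c

State sequence: q0 -d-> q7 -c-> q7 -c-> q7 -c-> q7 -c-> q7 -d-> q4 -d-> q5 -c-> q1
First repeat at step 2: q7 was already visited.

So i = 1, j = 2, giving x = w[0:1] = d, y = w[1:2] = c, z = w[2:8] = cccddc.
Check: |xy| = 2 ≤ 8 and |y| = 1 ≥ 1. Reading y takes N from q7 back to q7, so every xyⁱz is accepted.
The DFA has 8 states, so the proof of the pumping lemma guarantees a repeated state among the first 8+1 visited; the segment between the two visits is the pumpable y.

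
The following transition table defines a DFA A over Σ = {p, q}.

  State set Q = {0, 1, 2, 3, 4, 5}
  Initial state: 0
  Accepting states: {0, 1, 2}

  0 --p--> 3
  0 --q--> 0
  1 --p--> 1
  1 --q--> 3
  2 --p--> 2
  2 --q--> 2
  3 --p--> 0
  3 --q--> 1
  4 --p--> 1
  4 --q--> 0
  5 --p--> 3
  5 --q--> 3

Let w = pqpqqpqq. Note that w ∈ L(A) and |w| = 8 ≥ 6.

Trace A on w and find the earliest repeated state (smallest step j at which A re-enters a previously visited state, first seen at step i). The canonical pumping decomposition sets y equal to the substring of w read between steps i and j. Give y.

Run of A on w = p q p q q p q q:
  step 0: 0  (start)
  step 1: 3  (read p: 0→3)
  step 2: 1  (read q: 3→1)
  step 3: 1  (read p: 1→1)   ← first repeat (1 seen earlier)
  step 4: 3  (read q: 1→3)
  step 5: 1  (read q: 3→1)
  step 6: 1  (read p: 1→1)
  step 7: 3  (read q: 1→3)
  step 8: 1  (read q: 3→1)

So i = 2, j = 3, giving x = w[0:2] = pq, y = w[2:3] = p, z = w[3:8] = qqpqq.
Check: |xy| = 3 ≤ 6 and |y| = 1 ≥ 1. Reading y takes A from 1 back to 1, so every xyⁱz is accepted.

p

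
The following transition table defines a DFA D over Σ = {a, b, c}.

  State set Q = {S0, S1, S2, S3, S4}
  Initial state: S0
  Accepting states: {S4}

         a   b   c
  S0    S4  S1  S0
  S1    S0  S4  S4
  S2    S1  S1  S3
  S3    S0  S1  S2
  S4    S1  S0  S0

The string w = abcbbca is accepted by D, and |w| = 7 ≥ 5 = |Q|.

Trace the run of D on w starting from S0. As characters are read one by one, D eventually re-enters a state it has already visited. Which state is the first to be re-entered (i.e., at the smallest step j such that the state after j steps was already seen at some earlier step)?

S0

Run of D on w = a b c b b c a:
  step 0: S0  (start)
  step 1: S4  (read a: S0→S4)
  step 2: S0  (read b: S4→S0)   ← first repeat (S0 seen earlier)
  step 3: S0  (read c: S0→S0)
  step 4: S1  (read b: S0→S1)
  step 5: S4  (read b: S1→S4)
  step 6: S0  (read c: S4→S0)
  step 7: S4  (read a: S0→S4)

The earliest repeat is at step j = 2: D is in S0, which it already visited at step i = 0.
With |Q| = 5, pigeonhole forces a state repeat no later than step 5; the substring read between the first and second visits to that state can be pumped.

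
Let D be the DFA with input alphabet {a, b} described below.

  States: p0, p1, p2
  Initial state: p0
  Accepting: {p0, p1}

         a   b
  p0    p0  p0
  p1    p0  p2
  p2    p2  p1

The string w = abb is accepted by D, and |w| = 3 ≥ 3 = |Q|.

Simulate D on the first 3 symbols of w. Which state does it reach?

Run of D on the first 3 characters of w = a b b:
  step 0: p0  (start)
  step 1: p0  (read a: p0→p0)
  step 2: p0  (read b: p0→p0)
  step 3: p0  (read b: p0→p0)

After reading 3 characters, D is in state p0.
(This kind of state-tracing is the core of the pumping-lemma construction: with 3 states, pigeonhole forces a repeat within the first 3 steps.)

p0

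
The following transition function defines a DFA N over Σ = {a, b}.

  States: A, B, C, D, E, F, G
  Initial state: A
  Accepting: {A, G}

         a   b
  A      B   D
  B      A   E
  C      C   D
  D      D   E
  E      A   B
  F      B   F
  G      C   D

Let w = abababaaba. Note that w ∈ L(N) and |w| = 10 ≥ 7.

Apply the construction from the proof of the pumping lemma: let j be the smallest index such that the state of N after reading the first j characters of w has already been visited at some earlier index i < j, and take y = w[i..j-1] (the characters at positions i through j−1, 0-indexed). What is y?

aba

State sequence: A -a-> B -b-> E -a-> A -b-> D -a-> D -b-> E -a-> A -a-> B -b-> E -a-> A
First repeat at step 3: A was already visited.

So i = 0, j = 3, giving x = w[0:0] = ε, y = w[0:3] = aba, z = w[3:10] = babaaba.
Check: |xy| = 3 ≤ 7 and |y| = 3 ≥ 1. Reading y takes N from A back to A, so every xyⁱz is accepted.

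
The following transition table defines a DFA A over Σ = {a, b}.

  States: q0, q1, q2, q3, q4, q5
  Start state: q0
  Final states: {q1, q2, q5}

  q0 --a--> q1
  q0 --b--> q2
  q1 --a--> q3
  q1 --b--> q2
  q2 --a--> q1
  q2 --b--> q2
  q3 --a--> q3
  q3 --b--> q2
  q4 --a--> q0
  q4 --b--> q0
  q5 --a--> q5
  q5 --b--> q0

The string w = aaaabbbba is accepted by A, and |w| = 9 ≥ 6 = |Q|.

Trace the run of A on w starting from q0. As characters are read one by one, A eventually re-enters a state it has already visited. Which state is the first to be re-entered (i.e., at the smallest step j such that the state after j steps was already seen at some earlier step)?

q3

State sequence: q0 -a-> q1 -a-> q3 -a-> q3 -a-> q3 -b-> q2 -b-> q2 -b-> q2 -b-> q2 -a-> q1
First repeat at step 3: q3 was already visited.

The earliest repeat is at step j = 3: A is in q3, which it already visited at step i = 2.
Since A has 6 states, any run of length ≥ 6 visits 6+1 states, so by pigeonhole some state repeats within the first 6 steps — that repeat gives the pumpable loop.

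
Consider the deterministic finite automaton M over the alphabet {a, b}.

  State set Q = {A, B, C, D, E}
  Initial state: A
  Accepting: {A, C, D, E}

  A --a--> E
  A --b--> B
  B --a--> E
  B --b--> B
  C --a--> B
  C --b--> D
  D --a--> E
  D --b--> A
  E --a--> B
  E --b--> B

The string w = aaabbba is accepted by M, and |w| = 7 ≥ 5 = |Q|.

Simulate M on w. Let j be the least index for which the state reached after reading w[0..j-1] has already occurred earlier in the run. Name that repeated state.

E

Run of M on w = a a a b b b a:
  step 0: A  (start)
  step 1: E  (read a: A→E)
  step 2: B  (read a: E→B)
  step 3: E  (read a: B→E)   ← first repeat (E seen earlier)
  step 4: B  (read b: E→B)
  step 5: B  (read b: B→B)
  step 6: B  (read b: B→B)
  step 7: E  (read a: B→E)

The earliest repeat is at step j = 3: M is in E, which it already visited at step i = 1.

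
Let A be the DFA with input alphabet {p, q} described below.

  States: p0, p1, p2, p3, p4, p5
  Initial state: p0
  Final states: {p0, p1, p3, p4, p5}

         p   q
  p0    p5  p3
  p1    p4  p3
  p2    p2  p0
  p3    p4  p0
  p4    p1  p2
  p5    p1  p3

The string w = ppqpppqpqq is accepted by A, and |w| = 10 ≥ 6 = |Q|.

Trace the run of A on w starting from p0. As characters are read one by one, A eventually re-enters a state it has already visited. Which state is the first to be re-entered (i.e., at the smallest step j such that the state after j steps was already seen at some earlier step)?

p1

State sequence: p0 -p-> p5 -p-> p1 -q-> p3 -p-> p4 -p-> p1 -p-> p4 -q-> p2 -p-> p2 -q-> p0 -q-> p3
First repeat at step 5: p1 was already visited.

The earliest repeat is at step j = 5: A is in p1, which it already visited at step i = 2.
Since A has 6 states, any run of length ≥ 6 visits 6+1 states, so by pigeonhole some state repeats within the first 6 steps — that repeat gives the pumpable loop.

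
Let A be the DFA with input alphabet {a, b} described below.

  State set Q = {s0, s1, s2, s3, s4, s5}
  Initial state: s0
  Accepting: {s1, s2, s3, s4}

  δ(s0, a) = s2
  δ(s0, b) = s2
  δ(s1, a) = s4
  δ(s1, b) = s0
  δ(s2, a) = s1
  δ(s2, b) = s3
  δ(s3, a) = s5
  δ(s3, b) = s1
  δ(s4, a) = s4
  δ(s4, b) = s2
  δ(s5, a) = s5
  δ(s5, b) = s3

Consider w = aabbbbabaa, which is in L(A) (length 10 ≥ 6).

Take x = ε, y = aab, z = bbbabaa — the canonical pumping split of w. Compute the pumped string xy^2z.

aabaabbbbabaa

xy^2z = ε·aab·aab·bbbabaa = aabaabbbbabaa.
Reading y = aab takes A from s0 back to s0, so after x·y·y the machine is still in s0, and z then leads to the accepting state s4. Hence aabaabbbbabaa ∈ L(A).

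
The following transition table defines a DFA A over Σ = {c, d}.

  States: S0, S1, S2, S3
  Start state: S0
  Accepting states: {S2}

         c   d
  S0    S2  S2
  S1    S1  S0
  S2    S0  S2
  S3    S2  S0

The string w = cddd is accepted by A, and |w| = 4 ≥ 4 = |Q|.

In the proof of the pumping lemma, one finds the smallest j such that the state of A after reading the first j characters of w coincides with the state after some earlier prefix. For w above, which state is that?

S2

Run of A on w = c d d d:
  step 0: S0  (start)
  step 1: S2  (read c: S0→S2)
  step 2: S2  (read d: S2→S2)   ← first repeat (S2 seen earlier)
  step 3: S2  (read d: S2→S2)
  step 4: S2  (read d: S2→S2)

The earliest repeat is at step j = 2: A is in S2, which it already visited at step i = 1.
Pumping length from the standard proof: p = 4 (the number of states). The repeated state found above gives |xy| = j ≤ 4 and |y| = j − i ≥ 1.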